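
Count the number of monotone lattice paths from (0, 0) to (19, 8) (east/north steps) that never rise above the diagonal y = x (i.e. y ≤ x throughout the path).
Number of paths = 1332045

By the reflection principle (André's argument), the number of monotone paths to (19, 8) with n ≤ m that never go above y = x is C(27, 19) − C(27, 20) = 2220075 − 888030 = 1332045.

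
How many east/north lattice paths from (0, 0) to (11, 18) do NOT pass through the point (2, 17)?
Number of paths = 34595580

Total paths from (0, 0) to (11, 18): C(29, 11) = 34597290. Paths through (2, 17): (paths (0, 0) → (2, 17)) × (paths (2, 17) → (11, 18)) = C(19, 2) · C(10, 9) = 171 · 10 = 1710. Avoidance count = 34597290 − 1710 = 34595580.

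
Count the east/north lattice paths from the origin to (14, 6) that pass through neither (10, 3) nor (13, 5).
Number of paths = 17334

Inclusion–exclusion. Total paths: C(20, 14) = 38760. Through P₁: C(13, 10)·C(7, 4) = 10010. Through P₂: C(18, 13)·C(2, 1) = 17136. Since P₁ is strictly southwest of P₂, a monotone path through both must visit P₁ then P₂; paths through both = C(13, 10)·C(5, 3)·C(2, 1) = 5720. Avoid both = 38760 − 10010 − 17136 + 5720 = 17334.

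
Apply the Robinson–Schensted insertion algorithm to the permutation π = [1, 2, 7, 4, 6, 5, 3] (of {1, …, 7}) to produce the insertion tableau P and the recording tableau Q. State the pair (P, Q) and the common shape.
P = [1, 2, 3, 5] / [4] / [6] / [7];  Q = [1, 2, 3, 5] / [4] / [6] / [7];  common shape = (4, 1, 1, 1)

Row-insert the values π_1, π_2, … into P one at a time, bumping the leftmost entry strictly greater than the inserted value down to the next row. The recording tableau Q records, in position (i, j), the step at which that cell was added to P.
  Insert 1 (step 1): P = [1];  Q = [1]
  Insert 2 (step 2): P = [1, 2];  Q = [1, 2]
  Insert 7 (step 3): P = [1, 2, 7];  Q = [1, 2, 3]
  Insert 4 (step 4): P = [1, 2, 4] / [7];  Q = [1, 2, 3] / [4]
  Insert 6 (step 5): P = [1, 2, 4, 6] / [7];  Q = [1, 2, 3, 5] / [4]
  Insert 5 (step 6): P = [1, 2, 4, 5] / [6] / [7];  Q = [1, 2, 3, 5] / [4] / [6]
  Insert 3 (step 7): P = [1, 2, 3, 5] / [4] / [6] / [7];  Q = [1, 2, 3, 5] / [4] / [6] / [7]
Final shape: (4, 1, 1, 1).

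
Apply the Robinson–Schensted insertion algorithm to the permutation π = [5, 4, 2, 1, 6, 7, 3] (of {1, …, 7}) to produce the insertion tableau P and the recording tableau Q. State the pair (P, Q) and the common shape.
P = [1, 3, 7] / [2, 6] / [4] / [5];  Q = [1, 5, 6] / [2, 7] / [3] / [4];  common shape = (3, 2, 1, 1)

Row-insert the values π_1, π_2, … into P one at a time, bumping the leftmost entry strictly greater than the inserted value down to the next row. The recording tableau Q records, in position (i, j), the step at which that cell was added to P.
  Insert 5 (step 1): P = [5];  Q = [1]
  Insert 4 (step 2): P = [4] / [5];  Q = [1] / [2]
  Insert 2 (step 3): P = [2] / [4] / [5];  Q = [1] / [2] / [3]
  Insert 1 (step 4): P = [1] / [2] / [4] / [5];  Q = [1] / [2] / [3] / [4]
  Insert 6 (step 5): P = [1, 6] / [2] / [4] / [5];  Q = [1, 5] / [2] / [3] / [4]
  Insert 7 (step 6): P = [1, 6, 7] / [2] / [4] / [5];  Q = [1, 5, 6] / [2] / [3] / [4]
  Insert 3 (step 7): P = [1, 3, 7] / [2, 6] / [4] / [5];  Q = [1, 5, 6] / [2, 7] / [3] / [4]
Final shape: (3, 2, 1, 1).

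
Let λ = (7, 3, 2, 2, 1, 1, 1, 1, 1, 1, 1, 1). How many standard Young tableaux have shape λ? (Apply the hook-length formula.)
# SYT of shape (7, 3, 2, 2, 1, 1, 1, 1, 1, 1, 1, 1) = 104458200

Hook-length formula: f^λ = n! / Π hook(c), product over all cells c of the Young diagram. For λ = (7, 3, 2, 2, 1, 1, 1, 1, 1, 1, 1, 1), n = 22 boxes. Hook lengths by row (left-to-right, top-to-bottom): [18, 9, 6, 4, 3, 2, 1]; [13, 4, 1]; [11, 2]; [10, 1]; [8]; [7]; [6]; [5]; [4]; [3]; [2]; [1]. Product of hooks = 10760291942400. So f^λ = 22! / 10760291942400 = 1124000727777607680000 / 10760291942400 = 104458200.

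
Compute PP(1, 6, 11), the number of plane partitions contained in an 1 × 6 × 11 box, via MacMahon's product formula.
PP(1, 6, 11) = 12376

Evaluate the triple product over i = 1..1, j = 1..6, k = 1..11. The factors are (2/1) · (3/2) · (4/3) · (5/4) · (6/5) · (7/6) · (8/7) · (9/8) · … (66 factors total). The numerators and denominators telescope so the product is an integer; carrying out the multiplication exactly gives PP(1, 6, 11) = 12376.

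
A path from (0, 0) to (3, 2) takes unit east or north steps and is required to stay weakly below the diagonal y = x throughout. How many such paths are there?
Number of paths = 5

By the reflection principle (André's argument), the number of monotone paths to (3, 2) with n ≤ m that never go above y = x is C(5, 3) − C(5, 4) = 10 − 5 = 5.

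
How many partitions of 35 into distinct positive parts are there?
q(35) = 585

A partition into distinct parts is a strictly decreasing sequence summing to n. The recurrence d(n, m) = d(n, m−1) + d(n−m, m−1) (use part m at most once) with q(n) = d(n, n) gives q(35) = 585. (Euler's theorem: # distinct-part partitions = # odd-part partitions.)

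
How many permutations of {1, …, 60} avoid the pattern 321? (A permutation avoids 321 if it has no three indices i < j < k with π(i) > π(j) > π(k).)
C_60 = 1583850964596120042686772779038896

These 321-avoiding permutations are counted by the Catalan number C_n = (1/(n + 1)) · C(2n, n). For n = 60: C_60 = (1/61) · C(120, 60) = 96614908840363322603893139521372656/61 = 1583850964596120042686772779038896.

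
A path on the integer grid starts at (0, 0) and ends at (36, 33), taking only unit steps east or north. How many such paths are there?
Number of paths = 52976853413424121454

A monotone lattice path from (0, 0) to (36, 33) consists of 36 east steps and 33 north steps in some order, so it is determined by which 36 of the 69 steps are east. The count is C(69, 36) = 52976853413424121454.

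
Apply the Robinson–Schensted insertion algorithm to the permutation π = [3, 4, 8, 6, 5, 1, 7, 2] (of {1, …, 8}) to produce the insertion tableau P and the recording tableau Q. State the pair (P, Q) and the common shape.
P = [1, 2, 5, 7] / [3, 4] / [6] / [8];  Q = [1, 2, 3, 7] / [4, 8] / [5] / [6];  common shape = (4, 2, 1, 1)

Row-insert the values π_1, π_2, … into P one at a time, bumping the leftmost entry strictly greater than the inserted value down to the next row. The recording tableau Q records, in position (i, j), the step at which that cell was added to P.
  Insert 3 (step 1): P = [3];  Q = [1]
  Insert 4 (step 2): P = [3, 4];  Q = [1, 2]
  Insert 8 (step 3): P = [3, 4, 8];  Q = [1, 2, 3]
  Insert 6 (step 4): P = [3, 4, 6] / [8];  Q = [1, 2, 3] / [4]
  Insert 5 (step 5): P = [3, 4, 5] / [6] / [8];  Q = [1, 2, 3] / [4] / [5]
  Insert 1 (step 6): P = [1, 4, 5] / [3] / [6] / [8];  Q = [1, 2, 3] / [4] / [5] / [6]
  Insert 7 (step 7): P = [1, 4, 5, 7] / [3] / [6] / [8];  Q = [1, 2, 3, 7] / [4] / [5] / [6]
  Insert 2 (step 8): P = [1, 2, 5, 7] / [3, 4] / [6] / [8];  Q = [1, 2, 3, 7] / [4, 8] / [5] / [6]
Final shape: (4, 2, 1, 1).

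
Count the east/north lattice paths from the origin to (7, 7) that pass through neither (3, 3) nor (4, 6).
Number of paths = 1512

Inclusion–exclusion. Total paths: C(14, 7) = 3432. Through P₁: C(6, 3)·C(8, 4) = 1400. Through P₂: C(10, 4)·C(4, 3) = 840. Since P₁ is strictly southwest of P₂, a monotone path through both must visit P₁ then P₂; paths through both = C(6, 3)·C(4, 1)·C(4, 3) = 320. Avoid both = 3432 − 1400 − 840 + 320 = 1512.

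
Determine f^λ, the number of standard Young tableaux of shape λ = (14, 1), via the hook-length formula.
# SYT of shape (14, 1) = 14

Hook-length formula: f^λ = n! / Π hook(c), product over all cells c of the Young diagram. For λ = (14, 1), n = 15 boxes. Hook lengths by row (left-to-right, top-to-bottom): [15, 13, 12, 11, 10, 9, 8, 7, 6, 5, 4, 3, 2, 1]; [1]. Product of hooks = 93405312000. So f^λ = 15! / 93405312000 = 1307674368000 / 93405312000 = 14.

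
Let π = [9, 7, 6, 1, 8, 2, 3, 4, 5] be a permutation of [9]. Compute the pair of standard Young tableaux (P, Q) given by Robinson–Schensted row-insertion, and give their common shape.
P = [1, 2, 3, 4, 5] / [6, 8] / [7] / [9];  Q = [1, 5, 7, 8, 9] / [2, 6] / [3] / [4];  common shape = (5, 2, 1, 1)

Row-insert the values π_1, π_2, … into P one at a time, bumping the leftmost entry strictly greater than the inserted value down to the next row. The recording tableau Q records, in position (i, j), the step at which that cell was added to P.
  Insert 9 (step 1): P = [9];  Q = [1]
  Insert 7 (step 2): P = [7] / [9];  Q = [1] / [2]
  Insert 6 (step 3): P = [6] / [7] / [9];  Q = [1] / [2] / [3]
  Insert 1 (step 4): P = [1] / [6] / [7] / [9];  Q = [1] / [2] / [3] / [4]
  Insert 8 (step 5): P = [1, 8] / [6] / [7] / [9];  Q = [1, 5] / [2] / [3] / [4]
  Insert 2 (step 6): P = [1, 2] / [6, 8] / [7] / [9];  Q = [1, 5] / [2, 6] / [3] / [4]
  Insert 3 (step 7): P = [1, 2, 3] / [6, 8] / [7] / [9];  Q = [1, 5, 7] / [2, 6] / [3] / [4]
  Insert 4 (step 8): P = [1, 2, 3, 4] / [6, 8] / [7] / [9];  Q = [1, 5, 7, 8] / [2, 6] / [3] / [4]
  Insert 5 (step 9): P = [1, 2, 3, 4, 5] / [6, 8] / [7] / [9];  Q = [1, 5, 7, 8, 9] / [2, 6] / [3] / [4]
Final shape: (5, 2, 1, 1).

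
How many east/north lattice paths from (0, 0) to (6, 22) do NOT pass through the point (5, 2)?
Number of paths = 376299

Total paths from (0, 0) to (6, 22): C(28, 6) = 376740. Paths through (5, 2): (paths (0, 0) → (5, 2)) × (paths (5, 2) → (6, 22)) = C(7, 5) · C(21, 1) = 21 · 21 = 441. Avoidance count = 376740 − 441 = 376299.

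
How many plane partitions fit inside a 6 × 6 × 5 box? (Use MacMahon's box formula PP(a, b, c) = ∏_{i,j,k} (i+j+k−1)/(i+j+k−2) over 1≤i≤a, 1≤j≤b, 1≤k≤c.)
PP(6, 6, 5) = 55197331332

Evaluate the triple product over i = 1..6, j = 1..6, k = 1..5. The factors are (2/1) · (3/2) · (4/3) · (5/4) · (6/5) · (3/2) · (4/3) · (5/4) · … (180 factors total). The numerators and denominators telescope so the product is an integer; carrying out the multiplication exactly gives PP(6, 6, 5) = 55197331332.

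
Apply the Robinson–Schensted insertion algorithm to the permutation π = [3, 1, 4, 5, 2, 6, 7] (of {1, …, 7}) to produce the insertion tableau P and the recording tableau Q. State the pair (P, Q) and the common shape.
P = [1, 2, 5, 6, 7] / [3, 4];  Q = [1, 3, 4, 6, 7] / [2, 5];  common shape = (5, 2)

Row-insert the values π_1, π_2, … into P one at a time, bumping the leftmost entry strictly greater than the inserted value down to the next row. The recording tableau Q records, in position (i, j), the step at which that cell was added to P.
  Insert 3 (step 1): P = [3];  Q = [1]
  Insert 1 (step 2): P = [1] / [3];  Q = [1] / [2]
  Insert 4 (step 3): P = [1, 4] / [3];  Q = [1, 3] / [2]
  Insert 5 (step 4): P = [1, 4, 5] / [3];  Q = [1, 3, 4] / [2]
  Insert 2 (step 5): P = [1, 2, 5] / [3, 4];  Q = [1, 3, 4] / [2, 5]
  Insert 6 (step 6): P = [1, 2, 5, 6] / [3, 4];  Q = [1, 3, 4, 6] / [2, 5]
  Insert 7 (step 7): P = [1, 2, 5, 6, 7] / [3, 4];  Q = [1, 3, 4, 6, 7] / [2, 5]
Final shape: (5, 2).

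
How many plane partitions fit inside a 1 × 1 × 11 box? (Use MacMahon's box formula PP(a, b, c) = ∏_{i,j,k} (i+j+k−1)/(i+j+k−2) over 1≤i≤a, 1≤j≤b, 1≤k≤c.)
PP(1, 1, 11) = 12

Evaluate the triple product over i = 1..1, j = 1..1, k = 1..11. The factors are (2/1) · (3/2) · (4/3) · (5/4) · (6/5) · (7/6) · (8/7) · (9/8) · … (11 factors total). The numerators and denominators telescope so the product is an integer; carrying out the multiplication exactly gives PP(1, 1, 11) = 12.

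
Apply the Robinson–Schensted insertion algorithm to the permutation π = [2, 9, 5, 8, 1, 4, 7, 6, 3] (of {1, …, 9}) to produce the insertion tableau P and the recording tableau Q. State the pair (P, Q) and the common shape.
P = [1, 3, 6] / [2, 4, 7] / [5] / [8] / [9];  Q = [1, 2, 4] / [3, 6, 7] / [5] / [8] / [9];  common shape = (3, 3, 1, 1, 1)

Row-insert the values π_1, π_2, … into P one at a time, bumping the leftmost entry strictly greater than the inserted value down to the next row. The recording tableau Q records, in position (i, j), the step at which that cell was added to P.
  Insert 2 (step 1): P = [2];  Q = [1]
  Insert 9 (step 2): P = [2, 9];  Q = [1, 2]
  Insert 5 (step 3): P = [2, 5] / [9];  Q = [1, 2] / [3]
  Insert 8 (step 4): P = [2, 5, 8] / [9];  Q = [1, 2, 4] / [3]
  Insert 1 (step 5): P = [1, 5, 8] / [2] / [9];  Q = [1, 2, 4] / [3] / [5]
  Insert 4 (step 6): P = [1, 4, 8] / [2, 5] / [9];  Q = [1, 2, 4] / [3, 6] / [5]
  Insert 7 (step 7): P = [1, 4, 7] / [2, 5, 8] / [9];  Q = [1, 2, 4] / [3, 6, 7] / [5]
  Insert 6 (step 8): P = [1, 4, 6] / [2, 5, 7] / [8] / [9];  Q = [1, 2, 4] / [3, 6, 7] / [5] / [8]
  Insert 3 (step 9): P = [1, 3, 6] / [2, 4, 7] / [5] / [8] / [9];  Q = [1, 2, 4] / [3, 6, 7] / [5] / [8] / [9]
Final shape: (3, 3, 1, 1, 1).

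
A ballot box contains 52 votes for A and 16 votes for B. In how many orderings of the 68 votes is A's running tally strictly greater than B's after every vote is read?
Strict-lead orderings = 778007004477516

Total orderings of the 68 votes with 52 for A: C(68, 52) = 1469568786235308. By the Bertrand ballot formula (Cycle Lemma / reflection principle), the number of orderings in which A is strictly ahead of B throughout is (p − q)/(p + q) · C(p + q, p) = (52 − 16)/(52 + 16) · 1469568786235308 = 778007004477516.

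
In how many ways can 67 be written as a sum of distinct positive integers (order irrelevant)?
q(67) = 22250

A partition into distinct parts is a strictly decreasing sequence summing to n. The recurrence d(n, m) = d(n, m−1) + d(n−m, m−1) (use part m at most once) with q(n) = d(n, n) gives q(67) = 22250. (Euler's theorem: # distinct-part partitions = # odd-part partitions.)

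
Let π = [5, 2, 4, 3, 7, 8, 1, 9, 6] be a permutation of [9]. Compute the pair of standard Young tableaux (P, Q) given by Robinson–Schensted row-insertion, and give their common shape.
P = [1, 3, 6, 8, 9] / [2, 7] / [4] / [5];  Q = [1, 3, 5, 6, 8] / [2, 9] / [4] / [7];  common shape = (5, 2, 1, 1)

Row-insert the values π_1, π_2, … into P one at a time, bumping the leftmost entry strictly greater than the inserted value down to the next row. The recording tableau Q records, in position (i, j), the step at which that cell was added to P.
  Insert 5 (step 1): P = [5];  Q = [1]
  Insert 2 (step 2): P = [2] / [5];  Q = [1] / [2]
  Insert 4 (step 3): P = [2, 4] / [5];  Q = [1, 3] / [2]
  Insert 3 (step 4): P = [2, 3] / [4] / [5];  Q = [1, 3] / [2] / [4]
  Insert 7 (step 5): P = [2, 3, 7] / [4] / [5];  Q = [1, 3, 5] / [2] / [4]
  Insert 8 (step 6): P = [2, 3, 7, 8] / [4] / [5];  Q = [1, 3, 5, 6] / [2] / [4]
  Insert 1 (step 7): P = [1, 3, 7, 8] / [2] / [4] / [5];  Q = [1, 3, 5, 6] / [2] / [4] / [7]
  Insert 9 (step 8): P = [1, 3, 7, 8, 9] / [2] / [4] / [5];  Q = [1, 3, 5, 6, 8] / [2] / [4] / [7]
  Insert 6 (step 9): P = [1, 3, 6, 8, 9] / [2, 7] / [4] / [5];  Q = [1, 3, 5, 6, 8] / [2, 9] / [4] / [7]
Final shape: (5, 2, 1, 1).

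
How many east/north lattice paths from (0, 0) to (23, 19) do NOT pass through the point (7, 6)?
Number of paths = 330320832660

Total paths from (0, 0) to (23, 19): C(42, 23) = 446775310800. Paths through (7, 6): (paths (0, 0) → (7, 6)) × (paths (7, 6) → (23, 19)) = C(13, 7) · C(29, 16) = 1716 · 67863915 = 116454478140. Avoidance count = 446775310800 − 116454478140 = 330320832660.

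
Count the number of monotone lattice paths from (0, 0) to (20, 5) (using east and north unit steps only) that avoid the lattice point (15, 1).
Number of paths = 51114

Total paths from (0, 0) to (20, 5): C(25, 20) = 53130. Paths through (15, 1): (paths (0, 0) → (15, 1)) × (paths (15, 1) → (20, 5)) = C(16, 15) · C(9, 5) = 16 · 126 = 2016. Avoidance count = 53130 − 2016 = 51114.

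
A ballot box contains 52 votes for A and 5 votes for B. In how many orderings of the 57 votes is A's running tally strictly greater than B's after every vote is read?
Strict-lead orderings = 3452526

Total orderings of the 57 votes with 52 for A: C(57, 52) = 4187106. By the Bertrand ballot formula (Cycle Lemma / reflection principle), the number of orderings in which A is strictly ahead of B throughout is (p − q)/(p + q) · C(p + q, p) = (52 − 5)/(52 + 5) · 4187106 = 3452526.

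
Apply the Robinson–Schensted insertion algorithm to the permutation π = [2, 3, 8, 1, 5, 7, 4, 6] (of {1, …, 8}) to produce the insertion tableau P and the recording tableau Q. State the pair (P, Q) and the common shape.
P = [1, 3, 4, 6] / [2, 5, 7] / [8];  Q = [1, 2, 3, 6] / [4, 5, 8] / [7];  common shape = (4, 3, 1)

Row-insert the values π_1, π_2, … into P one at a time, bumping the leftmost entry strictly greater than the inserted value down to the next row. The recording tableau Q records, in position (i, j), the step at which that cell was added to P.
  Insert 2 (step 1): P = [2];  Q = [1]
  Insert 3 (step 2): P = [2, 3];  Q = [1, 2]
  Insert 8 (step 3): P = [2, 3, 8];  Q = [1, 2, 3]
  Insert 1 (step 4): P = [1, 3, 8] / [2];  Q = [1, 2, 3] / [4]
  Insert 5 (step 5): P = [1, 3, 5] / [2, 8];  Q = [1, 2, 3] / [4, 5]
  Insert 7 (step 6): P = [1, 3, 5, 7] / [2, 8];  Q = [1, 2, 3, 6] / [4, 5]
  Insert 4 (step 7): P = [1, 3, 4, 7] / [2, 5] / [8];  Q = [1, 2, 3, 6] / [4, 5] / [7]
  Insert 6 (step 8): P = [1, 3, 4, 6] / [2, 5, 7] / [8];  Q = [1, 2, 3, 6] / [4, 5, 8] / [7]
Final shape: (4, 3, 1).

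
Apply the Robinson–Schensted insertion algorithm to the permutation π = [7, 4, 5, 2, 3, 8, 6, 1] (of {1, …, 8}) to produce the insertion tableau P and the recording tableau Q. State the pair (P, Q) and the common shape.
P = [1, 3, 6] / [2, 5, 8] / [4] / [7];  Q = [1, 3, 6] / [2, 5, 7] / [4] / [8];  common shape = (3, 3, 1, 1)

Row-insert the values π_1, π_2, … into P one at a time, bumping the leftmost entry strictly greater than the inserted value down to the next row. The recording tableau Q records, in position (i, j), the step at which that cell was added to P.
  Insert 7 (step 1): P = [7];  Q = [1]
  Insert 4 (step 2): P = [4] / [7];  Q = [1] / [2]
  Insert 5 (step 3): P = [4, 5] / [7];  Q = [1, 3] / [2]
  Insert 2 (step 4): P = [2, 5] / [4] / [7];  Q = [1, 3] / [2] / [4]
  Insert 3 (step 5): P = [2, 3] / [4, 5] / [7];  Q = [1, 3] / [2, 5] / [4]
  Insert 8 (step 6): P = [2, 3, 8] / [4, 5] / [7];  Q = [1, 3, 6] / [2, 5] / [4]
  Insert 6 (step 7): P = [2, 3, 6] / [4, 5, 8] / [7];  Q = [1, 3, 6] / [2, 5, 7] / [4]
  Insert 1 (step 8): P = [1, 3, 6] / [2, 5, 8] / [4] / [7];  Q = [1, 3, 6] / [2, 5, 7] / [4] / [8]
Final shape: (3, 3, 1, 1).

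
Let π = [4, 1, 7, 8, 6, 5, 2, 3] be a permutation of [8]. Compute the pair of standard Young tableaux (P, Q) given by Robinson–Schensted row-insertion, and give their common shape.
P = [1, 2, 3] / [4, 5, 8] / [6] / [7];  Q = [1, 3, 4] / [2, 5, 8] / [6] / [7];  common shape = (3, 3, 1, 1)

Row-insert the values π_1, π_2, … into P one at a time, bumping the leftmost entry strictly greater than the inserted value down to the next row. The recording tableau Q records, in position (i, j), the step at which that cell was added to P.
  Insert 4 (step 1): P = [4];  Q = [1]
  Insert 1 (step 2): P = [1] / [4];  Q = [1] / [2]
  Insert 7 (step 3): P = [1, 7] / [4];  Q = [1, 3] / [2]
  Insert 8 (step 4): P = [1, 7, 8] / [4];  Q = [1, 3, 4] / [2]
  Insert 6 (step 5): P = [1, 6, 8] / [4, 7];  Q = [1, 3, 4] / [2, 5]
  Insert 5 (step 6): P = [1, 5, 8] / [4, 6] / [7];  Q = [1, 3, 4] / [2, 5] / [6]
  Insert 2 (step 7): P = [1, 2, 8] / [4, 5] / [6] / [7];  Q = [1, 3, 4] / [2, 5] / [6] / [7]
  Insert 3 (step 8): P = [1, 2, 3] / [4, 5, 8] / [6] / [7];  Q = [1, 3, 4] / [2, 5, 8] / [6] / [7]
Final shape: (3, 3, 1, 1).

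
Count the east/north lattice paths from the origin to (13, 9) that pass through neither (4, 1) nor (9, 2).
Number of paths = 367620

Inclusion–exclusion. Total paths: C(22, 13) = 497420. Through P₁: C(5, 4)·C(17, 9) = 121550. Through P₂: C(11, 9)·C(11, 4) = 18150. Since P₁ is strictly southwest of P₂, a monotone path through both must visit P₁ then P₂; paths through both = C(5, 4)·C(6, 5)·C(11, 4) = 9900. Avoid both = 497420 − 121550 − 18150 + 9900 = 367620.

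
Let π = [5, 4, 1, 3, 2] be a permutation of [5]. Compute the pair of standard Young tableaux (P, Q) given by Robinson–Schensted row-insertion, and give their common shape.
P = [1, 2] / [3] / [4] / [5];  Q = [1, 4] / [2] / [3] / [5];  common shape = (2, 1, 1, 1)

Row-insert the values π_1, π_2, … into P one at a time, bumping the leftmost entry strictly greater than the inserted value down to the next row. The recording tableau Q records, in position (i, j), the step at which that cell was added to P.
  Insert 5 (step 1): P = [5];  Q = [1]
  Insert 4 (step 2): P = [4] / [5];  Q = [1] / [2]
  Insert 1 (step 3): P = [1] / [4] / [5];  Q = [1] / [2] / [3]
  Insert 3 (step 4): P = [1, 3] / [4] / [5];  Q = [1, 4] / [2] / [3]
  Insert 2 (step 5): P = [1, 2] / [3] / [4] / [5];  Q = [1, 4] / [2] / [3] / [5]
Final shape: (2, 1, 1, 1).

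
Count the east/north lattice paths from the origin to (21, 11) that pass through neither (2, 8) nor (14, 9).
Number of paths = 99557400

Inclusion–exclusion. Total paths: C(32, 21) = 129024480. Through P₁: C(10, 2)·C(22, 19) = 69300. Through P₂: C(23, 14)·C(9, 7) = 29418840. Since P₁ is strictly southwest of P₂, a monotone path through both must visit P₁ then P₂; paths through both = C(10, 2)·C(13, 12)·C(9, 7) = 21060. Avoid both = 129024480 − 69300 − 29418840 + 21060 = 99557400.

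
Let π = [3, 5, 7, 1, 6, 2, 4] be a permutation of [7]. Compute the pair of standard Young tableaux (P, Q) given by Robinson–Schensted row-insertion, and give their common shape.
P = [1, 2, 4] / [3, 5, 6] / [7];  Q = [1, 2, 3] / [4, 5, 7] / [6];  common shape = (3, 3, 1)

Row-insert the values π_1, π_2, … into P one at a time, bumping the leftmost entry strictly greater than the inserted value down to the next row. The recording tableau Q records, in position (i, j), the step at which that cell was added to P.
  Insert 3 (step 1): P = [3];  Q = [1]
  Insert 5 (step 2): P = [3, 5];  Q = [1, 2]
  Insert 7 (step 3): P = [3, 5, 7];  Q = [1, 2, 3]
  Insert 1 (step 4): P = [1, 5, 7] / [3];  Q = [1, 2, 3] / [4]
  Insert 6 (step 5): P = [1, 5, 6] / [3, 7];  Q = [1, 2, 3] / [4, 5]
  Insert 2 (step 6): P = [1, 2, 6] / [3, 5] / [7];  Q = [1, 2, 3] / [4, 5] / [6]
  Insert 4 (step 7): P = [1, 2, 4] / [3, 5, 6] / [7];  Q = [1, 2, 3] / [4, 5, 7] / [6]
Final shape: (3, 3, 1).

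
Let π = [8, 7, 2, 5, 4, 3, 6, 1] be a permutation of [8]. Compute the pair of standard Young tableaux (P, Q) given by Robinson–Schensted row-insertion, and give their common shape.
P = [1, 3, 6] / [2] / [4] / [5] / [7] / [8];  Q = [1, 4, 7] / [2] / [3] / [5] / [6] / [8];  common shape = (3, 1, 1, 1, 1, 1)

Row-insert the values π_1, π_2, … into P one at a time, bumping the leftmost entry strictly greater than the inserted value down to the next row. The recording tableau Q records, in position (i, j), the step at which that cell was added to P.
  Insert 8 (step 1): P = [8];  Q = [1]
  Insert 7 (step 2): P = [7] / [8];  Q = [1] / [2]
  Insert 2 (step 3): P = [2] / [7] / [8];  Q = [1] / [2] / [3]
  Insert 5 (step 4): P = [2, 5] / [7] / [8];  Q = [1, 4] / [2] / [3]
  Insert 4 (step 5): P = [2, 4] / [5] / [7] / [8];  Q = [1, 4] / [2] / [3] / [5]
  Insert 3 (step 6): P = [2, 3] / [4] / [5] / [7] / [8];  Q = [1, 4] / [2] / [3] / [5] / [6]
  Insert 6 (step 7): P = [2, 3, 6] / [4] / [5] / [7] / [8];  Q = [1, 4, 7] / [2] / [3] / [5] / [6]
  Insert 1 (step 8): P = [1, 3, 6] / [2] / [4] / [5] / [7] / [8];  Q = [1, 4, 7] / [2] / [3] / [5] / [6] / [8]
Final shape: (3, 1, 1, 1, 1, 1).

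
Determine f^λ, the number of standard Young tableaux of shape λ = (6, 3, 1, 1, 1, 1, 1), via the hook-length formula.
# SYT of shape (6, 3, 1, 1, 1, 1, 1) = 21021

Hook-length formula: f^λ = n! / Π hook(c), product over all cells c of the Young diagram. For λ = (6, 3, 1, 1, 1, 1, 1), n = 14 boxes. Hook lengths by row (left-to-right, top-to-bottom): [12, 6, 5, 3, 2, 1]; [8, 2, 1]; [5]; [4]; [3]; [2]; [1]. Product of hooks = 4147200. So f^λ = 14! / 4147200 = 87178291200 / 4147200 = 21021.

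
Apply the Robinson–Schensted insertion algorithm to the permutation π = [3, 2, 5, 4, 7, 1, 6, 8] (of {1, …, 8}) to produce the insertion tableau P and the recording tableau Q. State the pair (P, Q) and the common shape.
P = [1, 4, 6, 8] / [2, 5, 7] / [3];  Q = [1, 3, 5, 8] / [2, 4, 7] / [6];  common shape = (4, 3, 1)

Row-insert the values π_1, π_2, … into P one at a time, bumping the leftmost entry strictly greater than the inserted value down to the next row. The recording tableau Q records, in position (i, j), the step at which that cell was added to P.
  Insert 3 (step 1): P = [3];  Q = [1]
  Insert 2 (step 2): P = [2] / [3];  Q = [1] / [2]
  Insert 5 (step 3): P = [2, 5] / [3];  Q = [1, 3] / [2]
  Insert 4 (step 4): P = [2, 4] / [3, 5];  Q = [1, 3] / [2, 4]
  Insert 7 (step 5): P = [2, 4, 7] / [3, 5];  Q = [1, 3, 5] / [2, 4]
  Insert 1 (step 6): P = [1, 4, 7] / [2, 5] / [3];  Q = [1, 3, 5] / [2, 4] / [6]
  Insert 6 (step 7): P = [1, 4, 6] / [2, 5, 7] / [3];  Q = [1, 3, 5] / [2, 4, 7] / [6]
  Insert 8 (step 8): P = [1, 4, 6, 8] / [2, 5, 7] / [3];  Q = [1, 3, 5, 8] / [2, 4, 7] / [6]
Final shape: (4, 3, 1).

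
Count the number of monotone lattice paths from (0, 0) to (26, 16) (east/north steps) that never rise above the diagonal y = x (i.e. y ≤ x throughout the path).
Number of paths = 67837293986

By the reflection principle (André's argument), the number of monotone paths to (26, 16) with n ≤ m that never go above y = x is C(42, 26) − C(42, 27) = 166509721602 − 98672427616 = 67837293986.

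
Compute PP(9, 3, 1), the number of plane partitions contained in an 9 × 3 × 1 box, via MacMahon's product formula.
PP(9, 3, 1) = 220

Evaluate the triple product over i = 1..9, j = 1..3, k = 1..1. The factors are (2/1) · (3/2) · (4/3) · (3/2) · (4/3) · (5/4) · (4/3) · (5/4) · … (27 factors total). The numerators and denominators telescope so the product is an integer; carrying out the multiplication exactly gives PP(9, 3, 1) = 220.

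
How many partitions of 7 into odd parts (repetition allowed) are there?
p_odd(7) = 5

Partitions of 7 using only odd parts 1, 3, 5, …: 7, 5+1+1, 3+3+1, 3+1+1+1+1, 1+1+1+1+1+1+1. There are 5. (Euler: this equals q(7), the number of distinct-part partitions.)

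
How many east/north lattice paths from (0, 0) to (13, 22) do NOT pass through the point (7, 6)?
Number of paths = 1348301892

Total paths from (0, 0) to (13, 22): C(35, 13) = 1476337800. Paths through (7, 6): (paths (0, 0) → (7, 6)) × (paths (7, 6) → (13, 22)) = C(13, 7) · C(22, 6) = 1716 · 74613 = 128035908. Avoidance count = 1476337800 − 128035908 = 1348301892.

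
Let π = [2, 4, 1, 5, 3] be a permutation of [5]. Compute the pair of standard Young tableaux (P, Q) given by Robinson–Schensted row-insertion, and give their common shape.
P = [1, 3, 5] / [2, 4];  Q = [1, 2, 4] / [3, 5];  common shape = (3, 2)

Row-insert the values π_1, π_2, … into P one at a time, bumping the leftmost entry strictly greater than the inserted value down to the next row. The recording tableau Q records, in position (i, j), the step at which that cell was added to P.
  Insert 2 (step 1): P = [2];  Q = [1]
  Insert 4 (step 2): P = [2, 4];  Q = [1, 2]
  Insert 1 (step 3): P = [1, 4] / [2];  Q = [1, 2] / [3]
  Insert 5 (step 4): P = [1, 4, 5] / [2];  Q = [1, 2, 4] / [3]
  Insert 3 (step 5): P = [1, 3, 5] / [2, 4];  Q = [1, 2, 4] / [3, 5]
Final shape: (3, 2).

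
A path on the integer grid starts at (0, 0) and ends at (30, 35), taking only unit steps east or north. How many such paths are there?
Number of paths = 3009106305270645216

A monotone lattice path from (0, 0) to (30, 35) consists of 30 east steps and 35 north steps in some order, so it is determined by which 30 of the 65 steps are east. The count is C(65, 30) = 3009106305270645216.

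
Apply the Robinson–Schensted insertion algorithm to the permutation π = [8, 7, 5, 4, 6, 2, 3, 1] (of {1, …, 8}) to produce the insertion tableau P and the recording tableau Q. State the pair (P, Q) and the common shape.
P = [1, 3] / [2, 6] / [4] / [5] / [7] / [8];  Q = [1, 5] / [2, 7] / [3] / [4] / [6] / [8];  common shape = (2, 2, 1, 1, 1, 1)

Row-insert the values π_1, π_2, … into P one at a time, bumping the leftmost entry strictly greater than the inserted value down to the next row. The recording tableau Q records, in position (i, j), the step at which that cell was added to P.
  Insert 8 (step 1): P = [8];  Q = [1]
  Insert 7 (step 2): P = [7] / [8];  Q = [1] / [2]
  Insert 5 (step 3): P = [5] / [7] / [8];  Q = [1] / [2] / [3]
  Insert 4 (step 4): P = [4] / [5] / [7] / [8];  Q = [1] / [2] / [3] / [4]
  Insert 6 (step 5): P = [4, 6] / [5] / [7] / [8];  Q = [1, 5] / [2] / [3] / [4]
  Insert 2 (step 6): P = [2, 6] / [4] / [5] / [7] / [8];  Q = [1, 5] / [2] / [3] / [4] / [6]
  Insert 3 (step 7): P = [2, 3] / [4, 6] / [5] / [7] / [8];  Q = [1, 5] / [2, 7] / [3] / [4] / [6]
  Insert 1 (step 8): P = [1, 3] / [2, 6] / [4] / [5] / [7] / [8];  Q = [1, 5] / [2, 7] / [3] / [4] / [6] / [8]
Final shape: (2, 2, 1, 1, 1, 1).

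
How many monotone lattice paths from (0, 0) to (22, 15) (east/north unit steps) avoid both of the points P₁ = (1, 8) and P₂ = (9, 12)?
Number of paths = 9191437400

Inclusion–exclusion. Total paths: C(37, 22) = 9364199760. Through P₁: C(9, 1)·C(28, 21) = 10656360. Through P₂: C(21, 9)·C(16, 13) = 164600800. Since P₁ is strictly southwest of P₂, a monotone path through both must visit P₁ then P₂; paths through both = C(9, 1)·C(12, 8)·C(16, 13) = 2494800. Avoid both = 9364199760 − 10656360 − 164600800 + 2494800 = 9191437400.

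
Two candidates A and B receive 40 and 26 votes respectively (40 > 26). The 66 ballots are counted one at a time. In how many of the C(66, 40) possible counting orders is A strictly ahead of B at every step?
Strict-lead orderings = 350908747657532568

Total orderings of the 66 votes with 40 for A: C(66, 40) = 1654284096099796392. By the Bertrand ballot formula (Cycle Lemma / reflection principle), the number of orderings in which A is strictly ahead of B throughout is (p − q)/(p + q) · C(p + q, p) = (40 − 26)/(40 + 26) · 1654284096099796392 = 350908747657532568.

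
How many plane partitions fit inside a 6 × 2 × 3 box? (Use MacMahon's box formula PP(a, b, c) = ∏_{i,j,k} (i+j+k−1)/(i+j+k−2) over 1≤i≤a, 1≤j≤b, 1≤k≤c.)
PP(6, 2, 3) = 2520

Evaluate the triple product over i = 1..6, j = 1..2, k = 1..3. The factors are (2/1) · (3/2) · (4/3) · (3/2) · (4/3) · (5/4) · (3/2) · (4/3) · … (36 factors total). The numerators and denominators telescope so the product is an integer; carrying out the multiplication exactly gives PP(6, 2, 3) = 2520.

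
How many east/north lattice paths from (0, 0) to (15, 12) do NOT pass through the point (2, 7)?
Number of paths = 17075412

Total paths from (0, 0) to (15, 12): C(27, 15) = 17383860. Paths through (2, 7): (paths (0, 0) → (2, 7)) × (paths (2, 7) → (15, 12)) = C(9, 2) · C(18, 13) = 36 · 8568 = 308448. Avoidance count = 17383860 − 308448 = 17075412.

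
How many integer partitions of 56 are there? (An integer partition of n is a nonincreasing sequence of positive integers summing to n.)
p(56) = 526823

Compute p(n) via the recurrence p(n, m) = p(n, m−1) + p(n−m, m), where p(n, m) counts partitions of n with all parts ≤ m and p(n) = p(n, n). The base cases are p(0, m) = 1 and p(n, 0) = 0 for n > 0. Filling the table yields p(56) = 526823. (Euler's pentagonal recurrence is an alternative.)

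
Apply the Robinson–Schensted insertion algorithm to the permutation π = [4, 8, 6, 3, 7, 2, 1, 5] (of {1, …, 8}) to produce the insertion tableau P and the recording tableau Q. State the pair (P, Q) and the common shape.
P = [1, 5, 7] / [2, 6] / [3] / [4] / [8];  Q = [1, 2, 5] / [3, 8] / [4] / [6] / [7];  common shape = (3, 2, 1, 1, 1)

Row-insert the values π_1, π_2, … into P one at a time, bumping the leftmost entry strictly greater than the inserted value down to the next row. The recording tableau Q records, in position (i, j), the step at which that cell was added to P.
  Insert 4 (step 1): P = [4];  Q = [1]
  Insert 8 (step 2): P = [4, 8];  Q = [1, 2]
  Insert 6 (step 3): P = [4, 6] / [8];  Q = [1, 2] / [3]
  Insert 3 (step 4): P = [3, 6] / [4] / [8];  Q = [1, 2] / [3] / [4]
  Insert 7 (step 5): P = [3, 6, 7] / [4] / [8];  Q = [1, 2, 5] / [3] / [4]
  Insert 2 (step 6): P = [2, 6, 7] / [3] / [4] / [8];  Q = [1, 2, 5] / [3] / [4] / [6]
  Insert 1 (step 7): P = [1, 6, 7] / [2] / [3] / [4] / [8];  Q = [1, 2, 5] / [3] / [4] / [6] / [7]
  Insert 5 (step 8): P = [1, 5, 7] / [2, 6] / [3] / [4] / [8];  Q = [1, 2, 5] / [3, 8] / [4] / [6] / [7]
Final shape: (3, 2, 1, 1, 1).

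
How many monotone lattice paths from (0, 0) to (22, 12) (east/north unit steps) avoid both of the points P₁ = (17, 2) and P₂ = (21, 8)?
Number of paths = 526559352

Inclusion–exclusion. Total paths: C(34, 22) = 548354040. Through P₁: C(19, 17)·C(15, 5) = 513513. Through P₂: C(29, 21)·C(5, 1) = 21460725. Since P₁ is strictly southwest of P₂, a monotone path through both must visit P₁ then P₂; paths through both = C(19, 17)·C(10, 4)·C(5, 1) = 179550. Avoid both = 548354040 − 513513 − 21460725 + 179550 = 526559352.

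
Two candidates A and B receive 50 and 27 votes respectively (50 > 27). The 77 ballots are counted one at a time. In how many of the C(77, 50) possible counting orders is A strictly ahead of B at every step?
Strict-lead orderings = 130946980630667045672

Total orderings of the 77 votes with 50 for A: C(77, 50) = 438387717763537500728. By the Bertrand ballot formula (Cycle Lemma / reflection principle), the number of orderings in which A is strictly ahead of B throughout is (p − q)/(p + q) · C(p + q, p) = (50 − 27)/(50 + 27) · 438387717763537500728 = 130946980630667045672.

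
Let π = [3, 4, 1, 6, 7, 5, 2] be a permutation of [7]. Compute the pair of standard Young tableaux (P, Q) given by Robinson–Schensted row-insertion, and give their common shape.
P = [1, 2, 5, 7] / [3, 4] / [6];  Q = [1, 2, 4, 5] / [3, 6] / [7];  common shape = (4, 2, 1)

Row-insert the values π_1, π_2, … into P one at a time, bumping the leftmost entry strictly greater than the inserted value down to the next row. The recording tableau Q records, in position (i, j), the step at which that cell was added to P.
  Insert 3 (step 1): P = [3];  Q = [1]
  Insert 4 (step 2): P = [3, 4];  Q = [1, 2]
  Insert 1 (step 3): P = [1, 4] / [3];  Q = [1, 2] / [3]
  Insert 6 (step 4): P = [1, 4, 6] / [3];  Q = [1, 2, 4] / [3]
  Insert 7 (step 5): P = [1, 4, 6, 7] / [3];  Q = [1, 2, 4, 5] / [3]
  Insert 5 (step 6): P = [1, 4, 5, 7] / [3, 6];  Q = [1, 2, 4, 5] / [3, 6]
  Insert 2 (step 7): P = [1, 2, 5, 7] / [3, 4] / [6];  Q = [1, 2, 4, 5] / [3, 6] / [7]
Final shape: (4, 2, 1).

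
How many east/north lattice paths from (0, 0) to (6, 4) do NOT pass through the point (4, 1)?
Number of paths = 160

Total paths from (0, 0) to (6, 4): C(10, 6) = 210. Paths through (4, 1): (paths (0, 0) → (4, 1)) × (paths (4, 1) → (6, 4)) = C(5, 4) · C(5, 2) = 5 · 10 = 50. Avoidance count = 210 − 50 = 160.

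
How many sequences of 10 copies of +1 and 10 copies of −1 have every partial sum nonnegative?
C_10 = 16796

These ballot sequences are counted by the Catalan number C_n = (1/(n + 1)) · C(2n, n). For n = 10: C_10 = (1/11) · C(20, 10) = 184756/11 = 16796.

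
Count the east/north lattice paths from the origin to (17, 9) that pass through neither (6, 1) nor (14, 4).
Number of paths = 2488796

Inclusion–exclusion. Total paths: C(26, 17) = 3124550. Through P₁: C(7, 6)·C(19, 11) = 529074. Through P₂: C(18, 14)·C(8, 3) = 171360. Since P₁ is strictly southwest of P₂, a monotone path through both must visit P₁ then P₂; paths through both = C(7, 6)·C(11, 8)·C(8, 3) = 64680. Avoid both = 3124550 − 529074 − 171360 + 64680 = 2488796.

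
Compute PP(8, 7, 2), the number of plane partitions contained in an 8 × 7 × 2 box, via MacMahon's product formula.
PP(8, 7, 2) = 9202050

Evaluate the triple product over i = 1..8, j = 1..7, k = 1..2. The factors are (2/1) · (3/2) · (3/2) · (4/3) · (4/3) · (5/4) · (5/4) · (6/5) · … (112 factors total). The numerators and denominators telescope so the product is an integer; carrying out the multiplication exactly gives PP(8, 7, 2) = 9202050.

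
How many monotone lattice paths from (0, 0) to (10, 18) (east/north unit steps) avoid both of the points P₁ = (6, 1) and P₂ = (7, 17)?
Number of paths = 11697275

Inclusion–exclusion. Total paths: C(28, 10) = 13123110. Through P₁: C(7, 6)·C(21, 4) = 41895. Through P₂: C(24, 7)·C(4, 3) = 1384416. Since P₁ is strictly southwest of P₂, a monotone path through both must visit P₁ then P₂; paths through both = C(7, 6)·C(17, 1)·C(4, 3) = 476. Avoid both = 13123110 − 41895 − 1384416 + 476 = 11697275.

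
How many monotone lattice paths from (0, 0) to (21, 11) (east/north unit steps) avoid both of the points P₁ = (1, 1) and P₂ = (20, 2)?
Number of paths = 68932540

Inclusion–exclusion. Total paths: C(32, 21) = 129024480. Through P₁: C(2, 1)·C(30, 20) = 60090030. Through P₂: C(22, 20)·C(10, 1) = 2310. Since P₁ is strictly southwest of P₂, a monotone path through both must visit P₁ then P₂; paths through both = C(2, 1)·C(20, 19)·C(10, 1) = 400. Avoid both = 129024480 − 60090030 − 2310 + 400 = 68932540.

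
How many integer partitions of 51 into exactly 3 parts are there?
p(51, 3 parts) = 217

Partitions of n into exactly k parts are in bijection with partitions of n − k into at most k parts (subtract 1 from each part). So p(51, exactly 3) = p(48, parts ≤ 3). Computing via the recurrence p(m, j) = p(m, j−1) + p(m−j, j) gives 217.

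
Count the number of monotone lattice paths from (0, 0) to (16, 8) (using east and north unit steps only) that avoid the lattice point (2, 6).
Number of paths = 732111

Total paths from (0, 0) to (16, 8): C(24, 16) = 735471. Paths through (2, 6): (paths (0, 0) → (2, 6)) × (paths (2, 6) → (16, 8)) = C(8, 2) · C(16, 14) = 28 · 120 = 3360. Avoidance count = 735471 − 3360 = 732111.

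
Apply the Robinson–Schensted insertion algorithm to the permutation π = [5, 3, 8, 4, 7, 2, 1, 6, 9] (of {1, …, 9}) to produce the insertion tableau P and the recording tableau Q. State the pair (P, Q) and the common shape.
P = [1, 4, 6, 9] / [2, 7] / [3, 8] / [5];  Q = [1, 3, 5, 9] / [2, 4] / [6, 8] / [7];  common shape = (4, 2, 2, 1)

Row-insert the values π_1, π_2, … into P one at a time, bumping the leftmost entry strictly greater than the inserted value down to the next row. The recording tableau Q records, in position (i, j), the step at which that cell was added to P.
  Insert 5 (step 1): P = [5];  Q = [1]
  Insert 3 (step 2): P = [3] / [5];  Q = [1] / [2]
  Insert 8 (step 3): P = [3, 8] / [5];  Q = [1, 3] / [2]
  Insert 4 (step 4): P = [3, 4] / [5, 8];  Q = [1, 3] / [2, 4]
  Insert 7 (step 5): P = [3, 4, 7] / [5, 8];  Q = [1, 3, 5] / [2, 4]
  Insert 2 (step 6): P = [2, 4, 7] / [3, 8] / [5];  Q = [1, 3, 5] / [2, 4] / [6]
  Insert 1 (step 7): P = [1, 4, 7] / [2, 8] / [3] / [5];  Q = [1, 3, 5] / [2, 4] / [6] / [7]
  Insert 6 (step 8): P = [1, 4, 6] / [2, 7] / [3, 8] / [5];  Q = [1, 3, 5] / [2, 4] / [6, 8] / [7]
  Insert 9 (step 9): P = [1, 4, 6, 9] / [2, 7] / [3, 8] / [5];  Q = [1, 3, 5, 9] / [2, 4] / [6, 8] / [7]
Final shape: (4, 2, 2, 1).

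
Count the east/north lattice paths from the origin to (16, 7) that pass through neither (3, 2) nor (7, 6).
Number of paths = 149317

Inclusion–exclusion. Total paths: C(23, 16) = 245157. Through P₁: C(5, 3)·C(18, 13) = 85680. Through P₂: C(13, 7)·C(10, 9) = 17160. Since P₁ is strictly southwest of P₂, a monotone path through both must visit P₁ then P₂; paths through both = C(5, 3)·C(8, 4)·C(10, 9) = 7000. Avoid both = 245157 − 85680 − 17160 + 7000 = 149317.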